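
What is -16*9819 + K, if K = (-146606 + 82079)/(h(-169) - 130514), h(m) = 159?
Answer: -20479227393/130355 ≈ -1.5710e+5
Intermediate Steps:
K = 64527/130355 (K = (-146606 + 82079)/(159 - 130514) = -64527/(-130355) = -64527*(-1/130355) = 64527/130355 ≈ 0.49501)
-16*9819 + K = -16*9819 + 64527/130355 = -157104 + 64527/130355 = -20479227393/130355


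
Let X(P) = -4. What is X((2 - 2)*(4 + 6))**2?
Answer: 16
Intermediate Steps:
X((2 - 2)*(4 + 6))**2 = (-4)**2 = 16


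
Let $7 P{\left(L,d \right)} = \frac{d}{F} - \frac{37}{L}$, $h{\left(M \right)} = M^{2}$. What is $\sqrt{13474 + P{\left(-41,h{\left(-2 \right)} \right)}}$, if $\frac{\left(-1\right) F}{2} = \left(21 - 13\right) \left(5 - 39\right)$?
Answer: $\frac{\sqrt{5131949227678}}{19516} \approx 116.08$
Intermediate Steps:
$F = 544$ ($F = - 2 \left(21 - 13\right) \left(5 - 39\right) = - 2 \cdot 8 \left(-34\right) = \left(-2\right) \left(-272\right) = 544$)
$P{\left(L,d \right)} = - \frac{37}{7 L} + \frac{d}{3808}$ ($P{\left(L,d \right)} = \frac{\frac{d}{544} - \frac{37}{L}}{7} = \frac{- \frac{37}{L} + \frac{d}{544}}{7} = - \frac{37}{7 L} + \frac{d}{3808}$)
$\sqrt{13474 + P{\left(-41,h{\left(-2 \right)} \right)}} = \sqrt{13474 + \frac{-20128 - 41 \left(-2\right)^{2}}{3808 \left(-41\right)}} = \sqrt{13474 + \frac{1}{3808} \left(- \frac{1}{41}\right) \left(-20128 - 164\right)} = \sqrt{13474 + \frac{1}{3808} \left(- \frac{1}{41}\right) \left(-20292\right)} = \sqrt{13474 + \frac{5073}{39032}} = \sqrt{\frac{525922241}{39032}} = \frac{\sqrt{5131949227678}}{19516}$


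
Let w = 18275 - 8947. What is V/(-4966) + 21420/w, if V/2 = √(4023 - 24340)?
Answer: 5355/2332 - I*√20317/2483 ≈ 2.2963 - 0.057405*I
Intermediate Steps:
V = 2*I*√20317 (V = 2*√(4023 - 24340) = 2*√(-20317) = 2*(I*√20317) = 2*I*√20317 ≈ 285.08*I)
w = 9328
V/(-4966) + 21420/w = (2*I*√20317)/(-4966) + 21420/9328 = (2*I*√20317)*(-1/4966) + 21420*(1/9328) = -I*√20317/2483 + 5355/2332 = 5355/2332 - I*√20317/2483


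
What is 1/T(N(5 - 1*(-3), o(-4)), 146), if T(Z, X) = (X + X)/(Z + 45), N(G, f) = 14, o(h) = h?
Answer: 59/292 ≈ 0.20205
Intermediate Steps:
T(Z, X) = 2*X/(45 + Z) (T(Z, X) = (2*X)/(45 + Z) = 2*X/(45 + Z))
1/T(N(5 - 1*(-3), o(-4)), 146) = 1/(2*146/(45 + 14)) = 1/(2*146/59) = 1/(2*146*(1/59)) = 1/(292/59) = 59/292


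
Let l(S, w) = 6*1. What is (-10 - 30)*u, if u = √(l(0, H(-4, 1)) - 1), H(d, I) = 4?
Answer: -40*√5 ≈ -89.443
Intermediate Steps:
l(S, w) = 6
u = √5 (u = √(6 - 1) = √5 ≈ 2.2361)
(-10 - 30)*u = (-10 - 30)*√5 = -40*√5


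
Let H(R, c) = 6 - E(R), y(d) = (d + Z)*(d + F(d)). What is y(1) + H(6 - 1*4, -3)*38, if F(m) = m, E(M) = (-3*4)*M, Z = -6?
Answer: 1130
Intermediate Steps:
E(M) = -12*M
y(d) = 2*d*(-6 + d) (y(d) = (d - 6)*(d + d) = (-6 + d)*(2*d) = 2*d*(-6 + d))
H(R, c) = 6 + 12*R (H(R, c) = 6 - (-12)*R = 6 + 12*R)
y(1) + H(6 - 1*4, -3)*38 = 2*1*(-6 + 1) + (6 + 12*(6 - 1*4))*38 = 2*1*(-5) + (6 + 12*(6 - 4))*38 = -10 + (6 + 12*2)*38 = -10 + (6 + 24)*38 = -10 + 30*38 = -10 + 1140 = 1130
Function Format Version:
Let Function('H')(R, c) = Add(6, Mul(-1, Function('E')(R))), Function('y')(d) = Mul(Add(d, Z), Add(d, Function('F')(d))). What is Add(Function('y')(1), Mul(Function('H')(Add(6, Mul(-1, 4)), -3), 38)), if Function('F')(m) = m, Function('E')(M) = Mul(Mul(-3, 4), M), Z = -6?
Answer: 1130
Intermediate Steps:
Function('E')(M) = Mul(-12, M)
Function('y')(d) = Mul(2, d, Add(-6, d)) (Function('y')(d) = Mul(Add(d, -6), Add(d, d)) = Mul(Add(-6, d), Mul(2, d)) = Mul(2, d, Add(-6, d)))
Function('H')(R, c) = Add(6, Mul(12, R)) (Function('H')(R, c) = Add(6, Mul(-1, Mul(-12, R))) = Add(6, Mul(12, R)))
Add(Function('y')(1), Mul(Function('H')(Add(6, Mul(-1, 4)), -3), 38)) = Add(Mul(2, 1, Add(-6, 1)), Mul(Add(6, Mul(12, Add(6, Mul(-1, 4)))), 38)) = Add(Mul(2, 1, -5), Mul(Add(6, Mul(12, Add(6, -4))), 38)) = Add(-10, Mul(Add(6, Mul(12, 2)), 38)) = Add(-10, Mul(Add(6, 24), 38)) = Add(-10, Mul(30, 38)) = Add(-10, 1140) = 1130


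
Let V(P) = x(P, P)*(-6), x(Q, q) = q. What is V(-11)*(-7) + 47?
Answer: -415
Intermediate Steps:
V(P) = -6*P (V(P) = P*(-6) = -6*P)
V(-11)*(-7) + 47 = -6*(-11)*(-7) + 47 = 66*(-7) + 47 = -462 + 47 = -415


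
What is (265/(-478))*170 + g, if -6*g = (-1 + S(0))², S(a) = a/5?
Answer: -135389/1434 ≈ -94.414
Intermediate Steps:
S(a) = a/5 (S(a) = a*(⅕) = a/5)
g = -⅙ (g = -(-1 + (⅕)*0)²/6 = -(-1 + 0)²/6 = -⅙*(-1)² = -⅙*1 = -⅙ ≈ -0.16667)
(265/(-478))*170 + g = (265/(-478))*170 - ⅙ = (265*(-1/478))*170 - ⅙ = -265/478*170 - ⅙ = -22525/239 - ⅙ = -135389/1434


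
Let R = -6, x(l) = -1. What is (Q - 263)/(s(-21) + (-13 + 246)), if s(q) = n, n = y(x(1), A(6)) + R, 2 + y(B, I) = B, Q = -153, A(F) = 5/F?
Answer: -13/7 ≈ -1.8571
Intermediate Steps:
y(B, I) = -2 + B
n = -9 (n = (-2 - 1) - 6 = -3 - 6 = -9)
s(q) = -9
(Q - 263)/(s(-21) + (-13 + 246)) = (-153 - 263)/(-9 + (-13 + 246)) = -416/(-9 + 233) = -416/224 = -416*1/224 = -13/7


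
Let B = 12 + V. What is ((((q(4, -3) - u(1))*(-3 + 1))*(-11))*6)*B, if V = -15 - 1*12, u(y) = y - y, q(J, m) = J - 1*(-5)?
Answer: -17820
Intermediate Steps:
q(J, m) = 5 + J (q(J, m) = J + 5 = 5 + J)
u(y) = 0
V = -27 (V = -15 - 12 = -27)
B = -15 (B = 12 - 27 = -15)
((((q(4, -3) - u(1))*(-3 + 1))*(-11))*6)*B = (((((5 + 4) - 1*0)*(-3 + 1))*(-11))*6)*(-15) = ((((9 + 0)*(-2))*(-11))*6)*(-15) = (((9*(-2))*(-11))*6)*(-15) = (-18*(-11)*6)*(-15) = (198*6)*(-15) = 1188*(-15) = -17820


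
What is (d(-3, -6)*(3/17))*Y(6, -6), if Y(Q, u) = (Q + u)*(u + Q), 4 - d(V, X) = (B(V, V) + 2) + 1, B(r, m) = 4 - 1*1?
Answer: 0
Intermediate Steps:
B(r, m) = 3 (B(r, m) = 4 - 1 = 3)
d(V, X) = -2 (d(V, X) = 4 - ((3 + 2) + 1) = 4 - (5 + 1) = 4 - 1*6 = 4 - 6 = -2)
Y(Q, u) = (Q + u)**2 (Y(Q, u) = (Q + u)*(Q + u) = (Q + u)**2)
(d(-3, -6)*(3/17))*Y(6, -6) = (-6/17)*(6 - 6)**2 = -6/17*0**2 = -2*3/17*0 = -6/17*0 = 0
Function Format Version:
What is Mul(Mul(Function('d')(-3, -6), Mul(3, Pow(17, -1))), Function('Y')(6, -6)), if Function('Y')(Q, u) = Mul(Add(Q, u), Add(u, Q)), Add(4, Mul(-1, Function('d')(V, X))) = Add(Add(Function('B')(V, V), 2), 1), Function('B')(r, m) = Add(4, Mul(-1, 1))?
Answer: 0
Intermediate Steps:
Function('B')(r, m) = 3 (Function('B')(r, m) = Add(4, -1) = 3)
Function('d')(V, X) = -2 (Function('d')(V, X) = Add(4, Mul(-1, Add(Add(3, 2), 1))) = Add(4, Mul(-1, Add(5, 1))) = Add(4, Mul(-1, 6)) = Add(4, -6) = -2)
Function('Y')(Q, u) = Pow(Add(Q, u), 2) (Function('Y')(Q, u) = Mul(Add(Q, u), Add(Q, u)) = Pow(Add(Q, u), 2))
Mul(Mul(Function('d')(-3, -6), Mul(3, Pow(17, -1))), Function('Y')(6, -6)) = Mul(Mul(-2, Mul(3, Pow(17, -1))), Pow(Add(6, -6), 2)) = Mul(Mul(-2, Mul(3, Rational(1, 17))), Pow(0, 2)) = Mul(Mul(-2, Rational(3, 17)), 0) = Mul(Rational(-6, 17), 0) = 0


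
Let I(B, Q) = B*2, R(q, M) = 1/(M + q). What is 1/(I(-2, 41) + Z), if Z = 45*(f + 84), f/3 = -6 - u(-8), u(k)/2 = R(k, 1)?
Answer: 7/21032 ≈ 0.00033283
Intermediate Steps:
u(k) = 2/(1 + k)
f = -120/7 (f = 3*(-6 - 2/(1 - 8)) = 3*(-6 - 2/(-7)) = 3*(-6 - 2*(-1)/7) = 3*(-6 - 1*(-2/7)) = 3*(-6 + 2/7) = 3*(-40/7) = -120/7 ≈ -17.143)
I(B, Q) = 2*B
Z = 21060/7 (Z = 45*(-120/7 + 84) = 45*(468/7) = 21060/7 ≈ 3008.6)
1/(I(-2, 41) + Z) = 1/(2*(-2) + 21060/7) = 1/(-4 + 21060/7) = 1/(21032/7) = 7/21032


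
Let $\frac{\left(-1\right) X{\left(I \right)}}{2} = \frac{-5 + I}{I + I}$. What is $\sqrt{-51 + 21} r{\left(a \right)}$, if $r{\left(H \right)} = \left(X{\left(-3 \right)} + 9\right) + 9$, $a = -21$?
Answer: $\frac{46 i \sqrt{30}}{3} \approx 83.984 i$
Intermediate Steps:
$X{\left(I \right)} = - \frac{-5 + I}{I}$ ($X{\left(I \right)} = - 2 \frac{-5 + I}{I + I} = - 2 \frac{-5 + I}{2 I} = - \frac{-5 + I}{I}$)
$r{\left(H \right)} = \frac{46}{3}$ ($r{\left(H \right)} = \left(\frac{5 - -3}{-3} + 9\right) + 9 = \left(- \frac{5 + 3}{3} + 9\right) + 9 = \left(\left(- \frac{1}{3}\right) 8 + 9\right) + 9 = \left(- \frac{8}{3} + 9\right) + 9 = \frac{19}{3} + 9 = \frac{46}{3}$)
$\sqrt{-51 + 21} r{\left(a \right)} = \sqrt{-51 + 21} \cdot \frac{46}{3} = \sqrt{-30} \cdot \frac{46}{3} = i \sqrt{30} \cdot \frac{46}{3} = \frac{46 i \sqrt{30}}{3}$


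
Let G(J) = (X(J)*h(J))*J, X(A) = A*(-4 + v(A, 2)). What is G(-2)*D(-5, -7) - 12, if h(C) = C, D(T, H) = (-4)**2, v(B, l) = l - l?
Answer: 500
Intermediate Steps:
v(B, l) = 0
D(T, H) = 16
X(A) = -4*A (X(A) = A*(-4 + 0) = A*(-4) = -4*A)
G(J) = -4*J**3 (G(J) = ((-4*J)*J)*J = (-4*J**2)*J = -4*J**3)
G(-2)*D(-5, -7) - 12 = -4*(-2)**3*16 - 12 = -4*(-8)*16 - 12 = 32*16 - 12 = 512 - 12 = 500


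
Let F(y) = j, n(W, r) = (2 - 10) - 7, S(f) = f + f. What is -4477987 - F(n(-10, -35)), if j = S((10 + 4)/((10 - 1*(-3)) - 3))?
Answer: -22389949/5 ≈ -4.4780e+6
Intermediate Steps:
S(f) = 2*f
n(W, r) = -15 (n(W, r) = -8 - 7 = -15)
j = 14/5 (j = 2*((10 + 4)/((10 - 1*(-3)) - 3)) = 2*(14/((10 + 3) - 3)) = 2*(14/(13 - 3)) = 2*(14/10) = 2*(14*(⅒)) = 2*(7/5) = 14/5 ≈ 2.8000)
F(y) = 14/5
-4477987 - F(n(-10, -35)) = -4477987 - 1*14/5 = -4477987 - 14/5 = -22389949/5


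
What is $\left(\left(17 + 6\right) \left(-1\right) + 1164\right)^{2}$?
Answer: $1301881$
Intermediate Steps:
$\left(\left(17 + 6\right) \left(-1\right) + 1164\right)^{2} = \left(23 \left(-1\right) + 1164\right)^{2} = \left(-23 + 1164\right)^{2} = 1141^{2} = 1301881$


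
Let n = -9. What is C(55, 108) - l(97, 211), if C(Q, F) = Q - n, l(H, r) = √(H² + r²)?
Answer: 64 - √53930 ≈ -168.23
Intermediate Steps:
C(Q, F) = 9 + Q (C(Q, F) = Q - 1*(-9) = Q + 9 = 9 + Q)
C(55, 108) - l(97, 211) = (9 + 55) - √(97² + 211²) = 64 - √(9409 + 44521) = 64 - √53930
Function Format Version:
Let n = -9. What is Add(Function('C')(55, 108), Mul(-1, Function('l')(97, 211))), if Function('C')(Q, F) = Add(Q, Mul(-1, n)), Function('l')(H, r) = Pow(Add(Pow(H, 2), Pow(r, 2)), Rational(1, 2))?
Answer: Add(64, Mul(-1, Pow(53930, Rational(1, 2)))) ≈ -168.23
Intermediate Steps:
Function('C')(Q, F) = Add(9, Q) (Function('C')(Q, F) = Add(Q, Mul(-1, -9)) = Add(Q, 9) = Add(9, Q))
Add(Function('C')(55, 108), Mul(-1, Function('l')(97, 211))) = Add(Add(9, 55), Mul(-1, Pow(Add(Pow(97, 2), Pow(211, 2)), Rational(1, 2)))) = Add(64, Mul(-1, Pow(Add(9409, 44521), Rational(1, 2)))) = Add(64, Mul(-1, Pow(53930, Rational(1, 2))))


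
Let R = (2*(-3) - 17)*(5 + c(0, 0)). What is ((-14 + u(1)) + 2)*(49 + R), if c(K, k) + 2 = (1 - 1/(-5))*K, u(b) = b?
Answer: 220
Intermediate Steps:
c(K, k) = -2 + 6*K/5 (c(K, k) = -2 + (1 - 1/(-5))*K = -2 + (1 - 1*(-⅕))*K = -2 + (1 + ⅕)*K = -2 + 6*K/5)
R = -69 (R = (2*(-3) - 17)*(5 + (-2 + (6/5)*0)) = (-6 - 17)*(5 + (-2 + 0)) = -23*(5 - 2) = -23*3 = -69)
((-14 + u(1)) + 2)*(49 + R) = ((-14 + 1) + 2)*(49 - 69) = (-13 + 2)*(-20) = -11*(-20) = 220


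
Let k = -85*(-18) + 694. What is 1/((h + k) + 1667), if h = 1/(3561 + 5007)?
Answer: 8568/33338089 ≈ 0.00025700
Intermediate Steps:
h = 1/8568 ≈ 0.00011671
k = 2224 (k = 1530 + 694 = 2224)
1/((h + k) + 1667) = 1/((1/8568 + 2224) + 1667) = 1/(19055233/8568 + 1667) = 1/(33338089/8568) = 8568/33338089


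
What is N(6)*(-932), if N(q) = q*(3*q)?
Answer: -100656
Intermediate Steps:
N(q) = 3*q²
N(6)*(-932) = (3*6²)*(-932) = (3*36)*(-932) = 108*(-932) = -100656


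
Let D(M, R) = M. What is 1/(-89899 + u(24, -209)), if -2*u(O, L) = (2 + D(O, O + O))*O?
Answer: -1/90211 ≈ -1.1085e-5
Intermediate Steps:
u(O, L) = -O*(2 + O)/2 (u(O, L) = -(2 + O)*O/2 = -O*(2 + O)/2)
1/(-89899 + u(24, -209)) = 1/(-89899 - ½*24*(2 + 24)) = 1/(-89899 - ½*24*26) = 1/(-89899 - 312) = 1/(-90211) = -1/90211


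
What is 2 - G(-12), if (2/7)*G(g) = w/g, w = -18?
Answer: -13/4 ≈ -3.2500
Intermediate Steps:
G(g) = -63/g (G(g) = 7*(-18/g)/2 = -63/g)
2 - G(-12) = 2 - (-63)/(-12) = 2 - (-63)*(-1)/12 = 2 - 1*21/4 = 2 - 21/4 = -13/4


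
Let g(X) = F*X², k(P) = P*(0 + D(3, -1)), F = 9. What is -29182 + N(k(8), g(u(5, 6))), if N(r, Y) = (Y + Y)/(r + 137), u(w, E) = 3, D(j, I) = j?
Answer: -4698140/161 ≈ -29181.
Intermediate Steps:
k(P) = 3*P (k(P) = P*(0 + 3) = P*3 = 3*P)
g(X) = 9*X²
N(r, Y) = 2*Y/(137 + r) (N(r, Y) = (2*Y)/(137 + r) = 2*Y/(137 + r))
-29182 + N(k(8), g(u(5, 6))) = -29182 + 2*(9*3²)/(137 + 3*8) = -29182 + 2*(9*9)/(137 + 24) = -29182 + 2*81/161 = -29182 + 2*81*(1/161) = -29182 + 162/161 = -4698140/161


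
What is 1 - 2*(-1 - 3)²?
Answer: -31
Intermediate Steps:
1 - 2*(-1 - 3)² = 1 - 2*(-4)² = 1 - 2*16 = 1 - 32 = -31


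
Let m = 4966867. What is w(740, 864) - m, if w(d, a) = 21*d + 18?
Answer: -4951309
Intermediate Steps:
w(d, a) = 18 + 21*d
w(740, 864) - m = (18 + 21*740) - 1*4966867 = (18 + 15540) - 4966867 = 15558 - 4966867 = -4951309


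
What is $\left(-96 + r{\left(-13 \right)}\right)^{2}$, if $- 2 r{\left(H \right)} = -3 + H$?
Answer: $7744$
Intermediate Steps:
$r{\left(H \right)} = \frac{3}{2} - \frac{H}{2}$ ($r{\left(H \right)} = - \frac{-3 + H}{2} = \frac{3}{2} - \frac{H}{2}$)
$\left(-96 + r{\left(-13 \right)}\right)^{2} = \left(-96 + \left(\frac{3}{2} - - \frac{13}{2}\right)\right)^{2} = \left(-96 + \left(\frac{3}{2} + \frac{13}{2}\right)\right)^{2} = \left(-96 + 8\right)^{2} = \left(-88\right)^{2} = 7744$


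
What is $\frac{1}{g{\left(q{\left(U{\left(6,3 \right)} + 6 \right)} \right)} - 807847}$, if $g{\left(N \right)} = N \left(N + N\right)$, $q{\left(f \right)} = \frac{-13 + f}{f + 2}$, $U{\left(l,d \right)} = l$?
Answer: $- \frac{98}{79169005} \approx -1.2379 \cdot 10^{-6}$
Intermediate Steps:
$q{\left(f \right)} = \frac{-13 + f}{2 + f}$
$g{\left(N \right)} = 2 N^{2}$ ($g{\left(N \right)} = N 2 N = 2 N^{2}$)
$\frac{1}{g{\left(q{\left(U{\left(6,3 \right)} + 6 \right)} \right)} - 807847} = \frac{1}{2 \left(\frac{-13 + \left(6 + 6\right)}{2 + \left(6 + 6\right)}\right)^{2} - 807847} = \frac{1}{2 \left(\frac{-13 + 12}{2 + 12}\right)^{2} - 807847} = \frac{1}{2 \left(\frac{1}{14} \left(-1\right)\right)^{2} - 807847} = \frac{1}{2 \left(- \frac{1}{14}\right)^{2} - 807847} = \frac{1}{2 \cdot \frac{1}{196} - 807847} = \frac{1}{\frac{1}{98} - 807847} = \frac{1}{- \frac{79169005}{98}} = - \frac{98}{79169005}$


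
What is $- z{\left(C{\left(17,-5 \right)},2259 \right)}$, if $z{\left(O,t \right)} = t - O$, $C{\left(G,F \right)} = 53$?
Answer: $-2206$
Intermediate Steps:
$- z{\left(C{\left(17,-5 \right)},2259 \right)} = - (2259 - 53) = \left(-1\right) 2206 = -2206$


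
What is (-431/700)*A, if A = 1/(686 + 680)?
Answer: -431/956200 ≈ -0.00045074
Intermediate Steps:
A = 1/1366 ≈ 0.00073206
(-431/700)*A = -431/700*(1/1366) = -431*1/700*(1/1366) = -431/700*1/1366 = -431/956200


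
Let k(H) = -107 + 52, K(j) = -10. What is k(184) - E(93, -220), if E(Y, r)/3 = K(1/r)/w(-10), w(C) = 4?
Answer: -95/2 ≈ -47.500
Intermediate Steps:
k(H) = -55
E(Y, r) = -15/2 (E(Y, r) = 3*(-10/4) = 3*(-10*¼) = 3*(-5/2) = -15/2)
k(184) - E(93, -220) = -55 - 1*(-15/2) = -55 + 15/2 = -95/2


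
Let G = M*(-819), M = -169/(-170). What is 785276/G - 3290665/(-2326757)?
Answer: -310159428855125/322048763127 ≈ -963.08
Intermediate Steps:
M = 169/170 (M = -169*(-1/170) = 169/170 ≈ 0.99412)
G = -138411/170 (G = (169/170)*(-819) = -138411/170 ≈ -814.18)
785276/G - 3290665/(-2326757) = 785276/(-138411/170) - 3290665/(-2326757) = 785276*(-170/138411) - 3290665*(-1/2326757) = -133496920/138411 + 3290665/2326757 = -310159428855125/322048763127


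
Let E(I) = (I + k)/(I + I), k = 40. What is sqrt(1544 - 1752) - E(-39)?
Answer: 1/78 + 4*I*sqrt(13) ≈ 0.012821 + 14.422*I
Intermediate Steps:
E(I) = (40 + I)/(2*I) (E(I) = (I + 40)/(I + I) = (40 + I)/((2*I)) = (40 + I)*(1/(2*I)) = (40 + I)/(2*I))
sqrt(1544 - 1752) - E(-39) = sqrt(1544 - 1752) - (40 - 39)/(2*(-39)) = sqrt(-208) - (-1)/(2*39) = 4*I*sqrt(13) - 1*(-1/78) = 4*I*sqrt(13) + 1/78 = 1/78 + 4*I*sqrt(13)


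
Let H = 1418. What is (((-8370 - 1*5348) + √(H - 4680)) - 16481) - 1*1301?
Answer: -31500 + I*√3262 ≈ -31500.0 + 57.114*I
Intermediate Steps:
(((-8370 - 1*5348) + √(H - 4680)) - 16481) - 1*1301 = (((-8370 - 1*5348) + √(1418 - 4680)) - 16481) - 1*1301 = (((-8370 - 5348) + √(-3262)) - 16481) - 1301 = ((-13718 + I*√3262) - 16481) - 1301 = (-30199 + I*√3262) - 1301 = -31500 + I*√3262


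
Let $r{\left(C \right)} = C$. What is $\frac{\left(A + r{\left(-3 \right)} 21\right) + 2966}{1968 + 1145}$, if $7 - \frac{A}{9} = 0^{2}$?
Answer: $\frac{2966}{3113} \approx 0.95278$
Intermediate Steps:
$A = 63$ ($A = 63 - 9 \cdot 0^{2} = 63 - 0 = 63 + 0 = 63$)
$\frac{\left(A + r{\left(-3 \right)} 21\right) + 2966}{1968 + 1145} = \frac{\left(63 - 63\right) + 2966}{1968 + 1145} = \frac{\left(63 - 63\right) + 2966}{3113} = \left(0 + 2966\right) \frac{1}{3113} = 2966 \cdot \frac{1}{3113} = \frac{2966}{3113}$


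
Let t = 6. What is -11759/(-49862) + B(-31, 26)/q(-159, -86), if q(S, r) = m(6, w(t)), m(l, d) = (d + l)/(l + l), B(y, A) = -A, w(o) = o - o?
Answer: -2581065/49862 ≈ -51.764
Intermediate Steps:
w(o) = 0
m(l, d) = (d + l)/(2*l) (m(l, d) = (d + l)/((2*l)) = (d + l)*(1/(2*l)) = (d + l)/(2*l))
q(S, r) = ½ (q(S, r) = (½)*(0 + 6)/6 = (½)*(⅙)*6 = ½)
-11759/(-49862) + B(-31, 26)/q(-159, -86) = -11759/(-49862) + (-1*26)/(½) = -11759*(-1/49862) - 26*2 = 11759/49862 - 52 = -2581065/49862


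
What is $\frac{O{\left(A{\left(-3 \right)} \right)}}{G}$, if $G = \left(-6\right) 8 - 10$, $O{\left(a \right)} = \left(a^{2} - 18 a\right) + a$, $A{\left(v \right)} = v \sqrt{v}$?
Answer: $\frac{27}{58} - \frac{51 i \sqrt{3}}{58} \approx 0.46552 - 1.523 i$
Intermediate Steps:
$A{\left(v \right)} = v^{\frac{3}{2}}$
$O{\left(a \right)} = a^{2} - 17 a$
$G = -58$ ($G = -48 - 10 = -58$)
$\frac{O{\left(A{\left(-3 \right)} \right)}}{G} = \frac{\left(-3\right)^{\frac{3}{2}} \left(-17 + \left(-3\right)^{\frac{3}{2}}\right)}{-58} = - 3 i \sqrt{3} \left(-17 - 3 i \sqrt{3}\right) \left(- \frac{1}{58}\right) = \frac{3 i \sqrt{3} \left(-17 - 3 i \sqrt{3}\right)}{58}$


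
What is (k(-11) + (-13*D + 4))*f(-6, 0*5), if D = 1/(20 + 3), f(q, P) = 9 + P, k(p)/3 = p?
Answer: -6120/23 ≈ -266.09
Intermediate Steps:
k(p) = 3*p
D = 1/23 ≈ 0.043478
(k(-11) + (-13*D + 4))*f(-6, 0*5) = (3*(-11) + (-13*1/23 + 4))*(9 + 0*5) = (-33 + (-13/23 + 4))*(9 + 0) = (-33 + 79/23)*9 = -680/23*9 = -6120/23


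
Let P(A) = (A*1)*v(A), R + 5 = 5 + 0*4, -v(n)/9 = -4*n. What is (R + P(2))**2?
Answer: 20736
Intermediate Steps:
v(n) = 36*n (v(n) = -(-36)*n = 36*n)
R = 0 (R = -5 + (5 + 0*4) = -5 + (5 + 0) = -5 + 5 = 0)
P(A) = 36*A**2 (P(A) = (A*1)*(36*A) = A*(36*A) = 36*A**2)
(R + P(2))**2 = (0 + 36*2**2)**2 = (0 + 36*4)**2 = (0 + 144)**2 = 144**2 = 20736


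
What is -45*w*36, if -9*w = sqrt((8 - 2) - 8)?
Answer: 180*I*sqrt(2) ≈ 254.56*I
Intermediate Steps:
w = -I*sqrt(2)/9 (w = -sqrt((8 - 2) - 8)/9 = -sqrt(6 - 8)/9 = -I*sqrt(2)/9 ≈ -0.15713*I)
-45*w*36 = -(-5)*I*sqrt(2)*36 = (5*I*sqrt(2))*36 = 180*I*sqrt(2)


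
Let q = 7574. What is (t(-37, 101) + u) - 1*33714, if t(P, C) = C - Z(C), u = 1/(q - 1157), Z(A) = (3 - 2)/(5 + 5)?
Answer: -2156952617/64170 ≈ -33613.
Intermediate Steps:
Z(A) = ⅒ (Z(A) = 1/10 = 1*(⅒) = ⅒)
u = 1/6417 (u = 1/(7574 - 1157) = 1/6417 ≈ 0.00015584)
t(P, C) = -⅒ + C (t(P, C) = C - 1*⅒ = C - ⅒ = -⅒ + C)
(t(-37, 101) + u) - 1*33714 = ((-⅒ + 101) + 1/6417) - 1*33714 = (1009/10 + 1/6417) - 33714 = 6474763/64170 - 33714 = -2156952617/64170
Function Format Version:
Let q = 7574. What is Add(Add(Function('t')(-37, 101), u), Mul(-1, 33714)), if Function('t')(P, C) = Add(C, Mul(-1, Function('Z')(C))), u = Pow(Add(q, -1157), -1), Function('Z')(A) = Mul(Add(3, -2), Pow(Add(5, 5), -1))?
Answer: Rational(-2156952617, 64170) ≈ -33613.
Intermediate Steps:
Function('Z')(A) = Rational(1, 10) (Function('Z')(A) = Mul(1, Pow(10, -1)) = Mul(1, Rational(1, 10)) = Rational(1, 10))
u = Rational(1, 6417) (u = Pow(Add(7574, -1157), -1) = Pow(6417, -1) = Rational(1, 6417) ≈ 0.00015584)
Function('t')(P, C) = Add(Rational(-1, 10), C) (Function('t')(P, C) = Add(C, Mul(-1, Rational(1, 10))) = Add(C, Rational(-1, 10)) = Add(Rational(-1, 10), C))
Add(Add(Function('t')(-37, 101), u), Mul(-1, 33714)) = Add(Add(Add(Rational(-1, 10), 101), Rational(1, 6417)), Mul(-1, 33714)) = Add(Add(Rational(1009, 10), Rational(1, 6417)), -33714) = Add(Rational(6474763, 64170), -33714) = Rational(-2156952617, 64170)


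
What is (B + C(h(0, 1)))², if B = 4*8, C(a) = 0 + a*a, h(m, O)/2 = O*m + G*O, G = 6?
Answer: 30976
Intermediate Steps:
h(m, O) = 12*O + 2*O*m (h(m, O) = 2*(O*m + 6*O) = 2*(6*O + O*m) = 12*O + 2*O*m)
C(a) = a² (C(a) = 0 + a² = a²)
B = 32
(B + C(h(0, 1)))² = (32 + (2*1*(6 + 0))²)² = (32 + (2*1*6)²)² = (32 + 12²)² = (32 + 144)² = 176² = 30976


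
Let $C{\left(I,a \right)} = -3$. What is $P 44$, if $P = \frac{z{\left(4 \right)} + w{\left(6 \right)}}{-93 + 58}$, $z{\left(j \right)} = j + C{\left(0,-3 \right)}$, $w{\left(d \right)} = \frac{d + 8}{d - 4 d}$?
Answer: $- \frac{88}{315} \approx -0.27937$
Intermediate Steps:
$w{\left(d \right)} = - \frac{8 + d}{3 d}$ ($w{\left(d \right)} = \frac{8 + d}{\left(-3\right) d} = \left(8 + d\right) \left(- \frac{1}{3 d}\right) = - \frac{8 + d}{3 d}$)
$z{\left(j \right)} = -3 + j$ ($z{\left(j \right)} = j - 3 = -3 + j$)
$P = - \frac{2}{315}$ ($P = \frac{\left(-3 + 4\right) + \frac{-8 - 6}{3 \cdot 6}}{-93 + 58} = \frac{1 + \frac{1}{3} \cdot \frac{1}{6} \left(-8 - 6\right)}{-35} = \left(1 + \frac{1}{3} \cdot \frac{1}{6} \left(-14\right)\right) \left(- \frac{1}{35}\right) = \left(1 - \frac{7}{9}\right) \left(- \frac{1}{35}\right) = \frac{2}{9} \left(- \frac{1}{35}\right) = - \frac{2}{315} \approx -0.0063492$)
$P 44 = \left(- \frac{2}{315}\right) 44 = - \frac{88}{315}$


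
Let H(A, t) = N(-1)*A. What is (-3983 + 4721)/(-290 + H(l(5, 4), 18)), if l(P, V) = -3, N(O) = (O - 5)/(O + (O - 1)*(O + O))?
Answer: -369/142 ≈ -2.5986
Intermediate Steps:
N(O) = (-5 + O)/(O + 2*O*(-1 + O)) (N(O) = (-5 + O)/(O + (-1 + O)*(2*O)) = (-5 + O)/(O + 2*O*(-1 + O)))
H(A, t) = -2*A (H(A, t) = ((-5 - 1)/((-1)*(-1 + 2*(-1))))*A = (-1*(-6)/(-1 - 2))*A = (-1*(-6)/(-3))*A = (-1*(-⅓)*(-6))*A = -2*A)
(-3983 + 4721)/(-290 + H(l(5, 4), 18)) = (-3983 + 4721)/(-290 - 2*(-3)) = 738/(-290 + 6) = 738/(-284) = 738*(-1/284) = -369/142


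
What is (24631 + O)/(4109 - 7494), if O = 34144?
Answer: -11755/677 ≈ -17.363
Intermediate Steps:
(24631 + O)/(4109 - 7494) = (24631 + 34144)/(4109 - 7494) = 58775/(-3385) = 58775*(-1/3385) = -11755/677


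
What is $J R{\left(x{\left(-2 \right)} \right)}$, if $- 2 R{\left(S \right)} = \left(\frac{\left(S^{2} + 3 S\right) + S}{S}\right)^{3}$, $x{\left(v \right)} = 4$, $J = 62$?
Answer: $-15872$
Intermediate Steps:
$R{\left(S \right)} = - \frac{\left(S^{2} + 4 S\right)^{3}}{2 S^{3}}$ ($R{\left(S \right)} = - \frac{\left(\frac{\left(S^{2} + 3 S\right) + S}{S}\right)^{3}}{2} = - \frac{\left(\frac{S^{2} + 4 S}{S}\right)^{3}}{2} = - \frac{\frac{1}{S^{3}} \left(S^{2} + 4 S\right)^{3}}{2} = - \frac{\left(S^{2} + 4 S\right)^{3}}{2 S^{3}}$)
$J R{\left(x{\left(-2 \right)} \right)} = 62 \left(- \frac{\left(4 + 4\right)^{3}}{2}\right) = 62 \left(- \frac{8^{3}}{2}\right) = 62 \left(\left(- \frac{1}{2}\right) 512\right) = 62 \left(-256\right) = -15872$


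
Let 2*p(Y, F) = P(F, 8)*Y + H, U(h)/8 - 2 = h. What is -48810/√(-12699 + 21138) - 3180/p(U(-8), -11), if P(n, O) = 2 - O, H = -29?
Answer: -6360/259 - 16270*√8439/2813 ≈ -555.88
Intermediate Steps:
U(h) = 16 + 8*h
p(Y, F) = -29/2 - 3*Y (p(Y, F) = ((2 - 1*8)*Y - 29)/2 = ((2 - 8)*Y - 29)/2 = (-6*Y - 29)/2 = (-29 - 6*Y)/2 = -29/2 - 3*Y)
-48810/√(-12699 + 21138) - 3180/p(U(-8), -11) = -48810/√(-12699 + 21138) - 3180/(-29/2 - 3*(16 + 8*(-8))) = -48810*√8439/8439 - 3180/(-29/2 - 3*(16 - 64)) = -16270*√8439/2813 - 3180/(-29/2 - 3*(-48)) = -16270*√8439/2813 - 3180/(-29/2 + 144) = -16270*√8439/2813 - 3180/259/2 = -16270*√8439/2813 - 3180*2/259 = -16270*√8439/2813 - 6360/259 = -6360/259 - 16270*√8439/2813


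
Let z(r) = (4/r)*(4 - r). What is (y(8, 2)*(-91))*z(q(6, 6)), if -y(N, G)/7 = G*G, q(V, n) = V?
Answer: -10192/3 ≈ -3397.3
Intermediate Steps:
y(N, G) = -7*G**2 (y(N, G) = -7*G*G = -7*G**2)
z(r) = 4*(4 - r)/r
(y(8, 2)*(-91))*z(q(6, 6)) = (-7*2**2*(-91))*(-4 + 16/6) = (-7*4*(-91))*(-4 + 16*(1/6)) = (-28*(-91))*(-4 + 8/3) = 2548*(-4/3) = -10192/3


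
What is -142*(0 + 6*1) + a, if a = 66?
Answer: -786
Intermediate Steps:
-142*(0 + 6*1) + a = -142*(0 + 6*1) + 66 = -142*(0 + 6) + 66 = -142*6 + 66 = -852 + 66 = -786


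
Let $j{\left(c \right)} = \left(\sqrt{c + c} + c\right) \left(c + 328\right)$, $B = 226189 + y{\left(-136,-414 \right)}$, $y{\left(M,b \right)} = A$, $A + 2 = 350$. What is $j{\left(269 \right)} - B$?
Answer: $-65944 + 597 \sqrt{538} \approx -52097.0$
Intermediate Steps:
$A = 348$ ($A = -2 + 350 = 348$)
$y{\left(M,b \right)} = 348$
$B = 226537$ ($B = 226189 + 348 = 226537$)
$j{\left(c \right)} = \left(328 + c\right) \left(c + \sqrt{2} \sqrt{c}\right)$ ($j{\left(c \right)} = \left(\sqrt{2 c} + c\right) \left(328 + c\right) = \left(\sqrt{2} \sqrt{c} + c\right) \left(328 + c\right) = \left(c + \sqrt{2} \sqrt{c}\right) \left(328 + c\right) = \left(328 + c\right) \left(c + \sqrt{2} \sqrt{c}\right)$)
$j{\left(269 \right)} - B = \left(269^{2} + 328 \cdot 269 + \sqrt{2} \cdot 269^{\frac{3}{2}} + 328 \sqrt{2} \sqrt{269}\right) - 226537 = \left(72361 + 88232 + \sqrt{2} \cdot 269 \sqrt{269} + 328 \sqrt{538}\right) - 226537 = \left(72361 + 88232 + 269 \sqrt{538} + 328 \sqrt{538}\right) - 226537 = \left(160593 + 597 \sqrt{538}\right) - 226537 = -65944 + 597 \sqrt{538}$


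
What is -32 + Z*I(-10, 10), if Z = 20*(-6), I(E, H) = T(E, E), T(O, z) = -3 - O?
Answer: -872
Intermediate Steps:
I(E, H) = -3 - E
Z = -120
-32 + Z*I(-10, 10) = -32 - 120*(-3 - 1*(-10)) = -32 - 120*(-3 + 10) = -32 - 120*7 = -32 - 840 = -872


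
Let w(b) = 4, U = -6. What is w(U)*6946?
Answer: 27784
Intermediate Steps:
w(U)*6946 = 4*6946 = 27784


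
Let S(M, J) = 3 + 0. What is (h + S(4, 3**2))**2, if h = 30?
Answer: 1089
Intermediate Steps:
S(M, J) = 3
(h + S(4, 3**2))**2 = (30 + 3)**2 = 33**2 = 1089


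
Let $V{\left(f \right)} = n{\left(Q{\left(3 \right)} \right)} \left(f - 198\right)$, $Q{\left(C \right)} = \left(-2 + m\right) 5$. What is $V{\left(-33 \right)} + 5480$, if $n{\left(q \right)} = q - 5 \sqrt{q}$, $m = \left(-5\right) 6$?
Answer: $42440 + 4620 i \sqrt{10} \approx 42440.0 + 14610.0 i$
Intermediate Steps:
$m = -30$
$Q{\left(C \right)} = -160$ ($Q{\left(C \right)} = \left(-2 - 30\right) 5 = \left(-32\right) 5 = -160$)
$n{\left(q \right)} = q - 5 \sqrt{q}$
$V{\left(f \right)} = \left(-198 + f\right) \left(-160 - 20 i \sqrt{10}\right)$ ($V{\left(f \right)} = \left(-160 - 5 \sqrt{-160}\right) \left(f - 198\right) = \left(-160 - 5 \cdot 4 i \sqrt{10}\right) \left(-198 + f\right) = \left(-160 - 20 i \sqrt{10}\right) \left(-198 + f\right) = \left(-198 + f\right) \left(-160 - 20 i \sqrt{10}\right)$)
$V{\left(-33 \right)} + 5480 = - 20 \left(-198 - 33\right) \left(8 + i \sqrt{10}\right) + 5480 = \left(-20\right) \left(-231\right) \left(8 + i \sqrt{10}\right) + 5480 = \left(36960 + 4620 i \sqrt{10}\right) + 5480 = 42440 + 4620 i \sqrt{10}$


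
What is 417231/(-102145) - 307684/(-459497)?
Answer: -160288010627/46935321065 ≈ -3.4151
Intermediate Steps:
417231/(-102145) - 307684/(-459497) = 417231*(-1/102145) - 307684*(-1/459497) = -417231/102145 + 307684/459497 = -160288010627/46935321065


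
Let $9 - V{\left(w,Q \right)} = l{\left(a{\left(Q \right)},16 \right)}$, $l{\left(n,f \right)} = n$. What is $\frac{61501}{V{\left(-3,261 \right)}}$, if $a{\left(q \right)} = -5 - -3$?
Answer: $5591$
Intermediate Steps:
$a{\left(q \right)} = -2$ ($a{\left(q \right)} = -5 + 3 = -2$)
$V{\left(w,Q \right)} = 11$ ($V{\left(w,Q \right)} = 9 - -2 = 9 + 2 = 11$)
$\frac{61501}{V{\left(-3,261 \right)}} = \frac{61501}{11} = 61501 \cdot \frac{1}{11} = 5591$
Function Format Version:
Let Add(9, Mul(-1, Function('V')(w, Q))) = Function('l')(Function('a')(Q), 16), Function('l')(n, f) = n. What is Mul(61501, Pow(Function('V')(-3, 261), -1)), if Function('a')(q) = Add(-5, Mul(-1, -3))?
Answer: 5591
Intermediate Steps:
Function('a')(q) = -2 (Function('a')(q) = Add(-5, 3) = -2)
Function('V')(w, Q) = 11 (Function('V')(w, Q) = Add(9, Mul(-1, -2)) = Add(9, 2) = 11)
Mul(61501, Pow(Function('V')(-3, 261), -1)) = Mul(61501, Pow(11, -1)) = Mul(61501, Rational(1, 11)) = 5591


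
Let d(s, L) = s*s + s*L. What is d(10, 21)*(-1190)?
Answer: -368900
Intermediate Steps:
d(s, L) = s² + L*s
d(10, 21)*(-1190) = (10*(21 + 10))*(-1190) = (10*31)*(-1190) = 310*(-1190) = -368900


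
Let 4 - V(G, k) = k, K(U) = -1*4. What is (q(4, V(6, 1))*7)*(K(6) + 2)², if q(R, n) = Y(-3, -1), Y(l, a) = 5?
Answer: 140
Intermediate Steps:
K(U) = -4
V(G, k) = 4 - k
q(R, n) = 5
(q(4, V(6, 1))*7)*(K(6) + 2)² = (5*7)*(-4 + 2)² = 35*(-2)² = 35*4 = 140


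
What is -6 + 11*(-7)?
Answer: -83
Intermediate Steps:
-6 + 11*(-7) = -6 - 77 = -83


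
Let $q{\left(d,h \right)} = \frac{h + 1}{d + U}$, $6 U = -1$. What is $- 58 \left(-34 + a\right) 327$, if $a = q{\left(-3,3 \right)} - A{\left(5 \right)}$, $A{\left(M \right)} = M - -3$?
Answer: $\frac{15590052}{19} \approx 8.2053 \cdot 10^{5}$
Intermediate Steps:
$U = - \frac{1}{6}$ ($U = \frac{1}{6} \left(-1\right) = - \frac{1}{6} \approx -0.16667$)
$A{\left(M \right)} = 3 + M$ ($A{\left(M \right)} = M + 3 = 3 + M$)
$q{\left(d,h \right)} = \frac{1 + h}{- \frac{1}{6} + d}$ ($q{\left(d,h \right)} = \frac{h + 1}{d - \frac{1}{6}} = \frac{1 + h}{- \frac{1}{6} + d}$)
$a = - \frac{176}{19}$ ($a = \frac{6 \left(1 + 3\right)}{-1 + 6 \left(-3\right)} - \left(3 + 5\right) = 6 \frac{1}{-1 - 18} \cdot 4 - 8 = 6 \frac{1}{-19} \cdot 4 - 8 = 6 \left(- \frac{1}{19}\right) 4 - 8 = - \frac{24}{19} - 8 = - \frac{176}{19} \approx -9.2632$)
$- 58 \left(-34 + a\right) 327 = - 58 \left(-34 - \frac{176}{19}\right) 327 = \left(-58\right) \left(- \frac{822}{19}\right) 327 = \frac{47676}{19} \cdot 327 = \frac{15590052}{19}$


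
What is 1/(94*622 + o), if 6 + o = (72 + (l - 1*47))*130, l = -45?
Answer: 1/55862 ≈ 1.7901e-5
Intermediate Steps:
o = -2606 (o = -6 + (72 + (-45 - 1*47))*130 = -6 + (72 + (-45 - 47))*130 = -6 + (72 - 92)*130 = -6 - 20*130 = -6 - 2600 = -2606)
1/(94*622 + o) = 1/(94*622 - 2606) = 1/(58468 - 2606) = 1/55862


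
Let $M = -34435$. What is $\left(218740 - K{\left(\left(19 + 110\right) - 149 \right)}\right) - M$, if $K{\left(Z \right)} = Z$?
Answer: $253195$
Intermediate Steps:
$\left(218740 - K{\left(\left(19 + 110\right) - 149 \right)}\right) - M = \left(218740 - \left(\left(19 + 110\right) - 149\right)\right) - -34435 = \left(218740 - \left(129 - 149\right)\right) + 34435 = \left(218740 - -20\right) + 34435 = \left(218740 + 20\right) + 34435 = 218760 + 34435 = 253195$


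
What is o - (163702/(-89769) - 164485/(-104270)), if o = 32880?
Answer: 61553225541595/1872042726 ≈ 32880.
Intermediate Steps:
o - (163702/(-89769) - 164485/(-104270)) = 32880 - (163702/(-89769) - 164485/(-104270)) = 32880 - (163702*(-1/89769) - 164485*(-1/104270)) = 32880 - (-163702/89769 + 32897/20854) = 32880 - 1*(-460710715/1872042726) = 32880 + 460710715/1872042726 = 61553225541595/1872042726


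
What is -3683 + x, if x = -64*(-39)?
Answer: -1187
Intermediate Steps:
x = 2496
-3683 + x = -3683 + 2496 = -1187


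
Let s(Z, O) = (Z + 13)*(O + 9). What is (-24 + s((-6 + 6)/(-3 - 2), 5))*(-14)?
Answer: -2212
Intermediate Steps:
s(Z, O) = (9 + O)*(13 + Z) (s(Z, O) = (13 + Z)*(9 + O) = (9 + O)*(13 + Z))
(-24 + s((-6 + 6)/(-3 - 2), 5))*(-14) = (-24 + (117 + 9*((-6 + 6)/(-3 - 2)) + 13*5 + 5*((-6 + 6)/(-3 - 2))))*(-14) = (-24 + (117 + 9*(0/(-5)) + 65 + 5*(0/(-5))))*(-14) = (-24 + (117 + 9*(0*(-⅕)) + 65 + 5*(0*(-⅕))))*(-14) = (-24 + (117 + 9*0 + 65 + 5*0))*(-14) = (-24 + (117 + 0 + 65 + 0))*(-14) = (-24 + 182)*(-14) = 158*(-14) = -2212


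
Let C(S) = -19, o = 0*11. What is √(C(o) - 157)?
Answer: 4*I*√11 ≈ 13.266*I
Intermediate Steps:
o = 0
√(C(o) - 157) = √(-19 - 157) = √(-176) = 4*I*√11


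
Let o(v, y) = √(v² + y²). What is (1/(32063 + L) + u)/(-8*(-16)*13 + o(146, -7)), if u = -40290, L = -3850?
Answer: -1891471743616/77516092103 + 1136701769*√21365/77516092103 ≈ -22.258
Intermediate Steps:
(1/(32063 + L) + u)/(-8*(-16)*13 + o(146, -7)) = (1/(32063 - 3850) - 40290)/(-8*(-16)*13 + √(146² + (-7)²)) = (1/28213 - 40290)/(128*13 + √(21316 + 49)) = (1/28213 - 40290)/(1664 + √21365) = -1136701769/(28213*(1664 + √21365))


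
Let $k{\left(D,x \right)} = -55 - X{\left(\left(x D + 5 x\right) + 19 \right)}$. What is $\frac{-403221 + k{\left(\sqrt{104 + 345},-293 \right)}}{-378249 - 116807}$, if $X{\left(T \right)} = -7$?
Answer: $\frac{403269}{495056} \approx 0.81459$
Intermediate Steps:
$k{\left(D,x \right)} = -48$ ($k{\left(D,x \right)} = -55 - -7 = -55 + 7 = -48$)
$\frac{-403221 + k{\left(\sqrt{104 + 345},-293 \right)}}{-378249 - 116807} = \frac{-403221 - 48}{-378249 - 116807} = - \frac{403269}{-495056} = \left(-403269\right) \left(- \frac{1}{495056}\right) = \frac{403269}{495056}$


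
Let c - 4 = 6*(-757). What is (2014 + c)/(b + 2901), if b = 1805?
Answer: -1262/2353 ≈ -0.53634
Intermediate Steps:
c = -4538 (c = 4 + 6*(-757) = 4 - 4542 = -4538)
(2014 + c)/(b + 2901) = (2014 - 4538)/(1805 + 2901) = -2524/4706 = -2524*1/4706 = -1262/2353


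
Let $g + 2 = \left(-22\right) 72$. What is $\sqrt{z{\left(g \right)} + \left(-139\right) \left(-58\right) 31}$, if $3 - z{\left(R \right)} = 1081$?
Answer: $2 \sqrt{62211} \approx 498.84$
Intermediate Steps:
$g = -1586$ ($g = -2 - 1584 = -1586$)
$z{\left(R \right)} = -1078$ ($z{\left(R \right)} = 3 - 1081 = -1078$)
$\sqrt{z{\left(g \right)} + \left(-139\right) \left(-58\right) 31} = \sqrt{-1078 + \left(-139\right) \left(-58\right) 31} = \sqrt{-1078 + 8062 \cdot 31} = \sqrt{-1078 + 249922} = \sqrt{248844} = 2 \sqrt{62211}$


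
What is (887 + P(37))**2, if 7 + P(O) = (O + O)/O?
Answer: 777924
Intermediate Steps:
P(O) = -5 (P(O) = -7 + (O + O)/O = -7 + (2*O)/O = -7 + 2 = -5)
(887 + P(37))**2 = (887 - 5)**2 = 882**2 = 777924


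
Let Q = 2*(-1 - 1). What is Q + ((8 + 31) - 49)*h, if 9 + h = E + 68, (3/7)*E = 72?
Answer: -2274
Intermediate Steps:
E = 168 (E = (7/3)*72 = 168)
h = 227 (h = -9 + (168 + 68) = -9 + 236 = 227)
Q = -4 (Q = 2*(-2) = -4)
Q + ((8 + 31) - 49)*h = -4 + ((8 + 31) - 49)*227 = -4 + (39 - 49)*227 = -4 - 10*227 = -4 - 2270 = -2274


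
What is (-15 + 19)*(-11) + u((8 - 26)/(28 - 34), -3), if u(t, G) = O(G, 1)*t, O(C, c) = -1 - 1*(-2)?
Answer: -41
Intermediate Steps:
O(C, c) = 1 (O(C, c) = -1 + 2 = 1)
u(t, G) = t (u(t, G) = 1*t = t)
(-15 + 19)*(-11) + u((8 - 26)/(28 - 34), -3) = (-15 + 19)*(-11) + (8 - 26)/(28 - 34) = 4*(-11) - 18/(-6) = -44 - 18*(-⅙) = -44 + 3 = -41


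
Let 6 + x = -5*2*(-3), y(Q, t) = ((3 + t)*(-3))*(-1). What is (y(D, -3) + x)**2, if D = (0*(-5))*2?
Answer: 576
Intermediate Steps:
D = 0 (D = 0*2 = 0)
y(Q, t) = 9 + 3*t (y(Q, t) = (-9 - 3*t)*(-1) = 9 + 3*t)
x = 24 (x = -6 - 5*2*(-3) = -6 - 10*(-3) = -6 + 30 = 24)
(y(D, -3) + x)**2 = ((9 + 3*(-3)) + 24)**2 = ((9 - 9) + 24)**2 = (0 + 24)**2 = 24**2 = 576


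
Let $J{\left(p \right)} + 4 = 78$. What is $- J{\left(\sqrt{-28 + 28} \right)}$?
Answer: $-74$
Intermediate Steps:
$J{\left(p \right)} = 74$ ($J{\left(p \right)} = -4 + 78 = 74$)
$- J{\left(\sqrt{-28 + 28} \right)} = \left(-1\right) 74 = -74$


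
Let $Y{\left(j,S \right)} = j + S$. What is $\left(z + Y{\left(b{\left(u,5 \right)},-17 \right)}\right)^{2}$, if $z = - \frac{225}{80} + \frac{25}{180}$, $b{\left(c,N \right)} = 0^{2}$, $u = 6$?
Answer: $\frac{8025889}{20736} \approx 387.05$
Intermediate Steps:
$b{\left(c,N \right)} = 0$
$z = - \frac{385}{144}$ ($z = \left(-225\right) \frac{1}{80} + 25 \cdot \frac{1}{180} = - \frac{45}{16} + \frac{5}{36} = - \frac{385}{144} \approx -2.6736$)
$Y{\left(j,S \right)} = S + j$
$\left(z + Y{\left(b{\left(u,5 \right)},-17 \right)}\right)^{2} = \left(- \frac{385}{144} + \left(-17 + 0\right)\right)^{2} = \left(- \frac{385}{144} - 17\right)^{2} = \left(- \frac{2833}{144}\right)^{2} = \frac{8025889}{20736}$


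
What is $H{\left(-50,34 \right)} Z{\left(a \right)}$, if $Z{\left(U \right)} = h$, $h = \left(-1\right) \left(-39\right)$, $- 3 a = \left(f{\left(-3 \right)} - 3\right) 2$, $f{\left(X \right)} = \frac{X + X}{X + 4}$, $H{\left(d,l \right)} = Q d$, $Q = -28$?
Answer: $54600$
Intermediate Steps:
$H{\left(d,l \right)} = - 28 d$
$f{\left(X \right)} = \frac{2 X}{4 + X}$
$a = 6$ ($a = - \frac{\left(2 \left(-3\right) \frac{1}{4 - 3} - 3\right) 2}{3} = - \frac{\left(2 \left(-3\right) 1^{-1} - 3\right) 2}{3} = - \frac{\left(2 \left(-3\right) 1 - 3\right) 2}{3} = - \frac{\left(-6 - 3\right) 2}{3} = - \frac{\left(-9\right) 2}{3} = \left(- \frac{1}{3}\right) \left(-18\right) = 6$)
$h = 39$
$Z{\left(U \right)} = 39$
$H{\left(-50,34 \right)} Z{\left(a \right)} = \left(-28\right) \left(-50\right) 39 = 1400 \cdot 39 = 54600$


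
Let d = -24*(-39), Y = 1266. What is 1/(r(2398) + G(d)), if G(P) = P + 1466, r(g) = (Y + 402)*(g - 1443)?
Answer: 1/1595342 ≈ 6.2682e-7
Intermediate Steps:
d = 936
r(g) = -2406924 + 1668*g (r(g) = (1266 + 402)*(g - 1443) = 1668*(-1443 + g) = -2406924 + 1668*g)
G(P) = 1466 + P
1/(r(2398) + G(d)) = 1/((-2406924 + 1668*2398) + (1466 + 936)) = 1/((-2406924 + 3999864) + 2402) = 1/(1592940 + 2402) = 1/1595342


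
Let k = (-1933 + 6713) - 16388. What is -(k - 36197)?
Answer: 47805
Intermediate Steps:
k = -11608 (k = 4780 - 16388 = -11608)
-(k - 36197) = -(-11608 - 36197) = -1*(-47805) = 47805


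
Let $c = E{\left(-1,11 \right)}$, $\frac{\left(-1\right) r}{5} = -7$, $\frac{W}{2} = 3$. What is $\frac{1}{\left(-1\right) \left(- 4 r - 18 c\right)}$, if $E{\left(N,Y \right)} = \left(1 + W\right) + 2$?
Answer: $\frac{1}{302} \approx 0.0033113$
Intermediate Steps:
$W = 6$ ($W = 2 \cdot 3 = 6$)
$r = 35$ ($r = \left(-5\right) \left(-7\right) = 35$)
$E{\left(N,Y \right)} = 9$ ($E{\left(N,Y \right)} = \left(1 + 6\right) + 2 = 7 + 2 = 9$)
$c = 9$
$\frac{1}{\left(-1\right) \left(- 4 r - 18 c\right)} = \frac{1}{\left(-1\right) \left(\left(-4\right) 35 - 162\right)} = \frac{1}{\left(-1\right) \left(-140 - 162\right)} = \frac{1}{\left(-1\right) \left(-302\right)} = \frac{1}{302}$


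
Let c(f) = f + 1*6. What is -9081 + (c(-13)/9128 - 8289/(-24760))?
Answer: -9162119567/1008970 ≈ -9080.7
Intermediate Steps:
c(f) = 6 + f (c(f) = f + 6 = 6 + f)
-9081 + (c(-13)/9128 - 8289/(-24760)) = -9081 + ((6 - 13)/9128 - 8289/(-24760)) = -9081 + (-7*1/9128 - 8289*(-1/24760)) = -9081 + (-1/1304 + 8289/24760) = -9081 + 337003/1008970 = -9162119567/1008970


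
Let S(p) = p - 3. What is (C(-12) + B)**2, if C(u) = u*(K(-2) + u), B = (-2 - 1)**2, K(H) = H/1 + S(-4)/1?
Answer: 68121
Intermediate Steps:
S(p) = -3 + p
K(H) = -7 + H (K(H) = H/1 + (-3 - 4)/1 = H*1 - 7*1 = H - 7 = -7 + H)
B = 9 (B = (-3)**2 = 9)
C(u) = u*(-9 + u) (C(u) = u*((-7 - 2) + u) = u*(-9 + u))
(C(-12) + B)**2 = (-12*(-9 - 12) + 9)**2 = (-12*(-21) + 9)**2 = (252 + 9)**2 = 261**2 = 68121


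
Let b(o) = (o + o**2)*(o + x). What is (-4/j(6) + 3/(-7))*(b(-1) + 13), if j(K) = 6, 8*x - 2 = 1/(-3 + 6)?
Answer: -299/21 ≈ -14.238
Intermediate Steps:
x = 7/24 (x = 1/4 + 1/(8*(-3 + 6)) = 1/4 + (1/8)/3 = 1/4 + (1/8)*(1/3) = 1/4 + 1/24 = 7/24 ≈ 0.29167)
b(o) = (7/24 + o)*(o + o**2) (b(o) = (o + o**2)*(o + 7/24) = (o + o**2)*(7/24 + o) = (7/24 + o)*(o + o**2))
(-4/j(6) + 3/(-7))*(b(-1) + 13) = (-4/6 + 3/(-7))*((1/24)*(-1)*(7 + 24*(-1)**2 + 31*(-1)) + 13) = (-4*1/6 + 3*(-1/7))*((1/24)*(-1)*(7 + 24*1 - 31) + 13) = (-2/3 - 3/7)*((1/24)*(-1)*(7 + 24 - 31) + 13) = -23*((1/24)*(-1)*0 + 13)/21 = -23*(0 + 13)/21 = -23/21*13 = -299/21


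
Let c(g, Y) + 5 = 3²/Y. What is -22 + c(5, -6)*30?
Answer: -217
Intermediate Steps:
c(g, Y) = -5 + 9/Y (c(g, Y) = -5 + 3²/Y = -5 + 9/Y)
-22 + c(5, -6)*30 = -22 + (-5 + 9/(-6))*30 = -22 + (-5 + 9*(-⅙))*30 = -22 + (-5 - 3/2)*30 = -22 - 13/2*30 = -22 - 195 = -217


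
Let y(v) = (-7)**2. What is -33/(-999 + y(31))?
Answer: 33/950 ≈ 0.034737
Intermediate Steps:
y(v) = 49
-33/(-999 + y(31)) = -33/(-999 + 49) = -33/(-950) = -33*(-1/950) = 33/950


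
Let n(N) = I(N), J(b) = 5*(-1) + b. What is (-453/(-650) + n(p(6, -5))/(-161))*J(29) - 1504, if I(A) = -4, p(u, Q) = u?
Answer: -77790404/52325 ≈ -1486.7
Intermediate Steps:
J(b) = -5 + b
n(N) = -4
(-453/(-650) + n(p(6, -5))/(-161))*J(29) - 1504 = (-453/(-650) - 4/(-161))*(-5 + 29) - 1504 = (-453*(-1/650) - 4*(-1/161))*24 - 1504 = (453/650 + 4/161)*24 - 1504 = (75533/104650)*24 - 1504 = 906396/52325 - 1504 = -77790404/52325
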